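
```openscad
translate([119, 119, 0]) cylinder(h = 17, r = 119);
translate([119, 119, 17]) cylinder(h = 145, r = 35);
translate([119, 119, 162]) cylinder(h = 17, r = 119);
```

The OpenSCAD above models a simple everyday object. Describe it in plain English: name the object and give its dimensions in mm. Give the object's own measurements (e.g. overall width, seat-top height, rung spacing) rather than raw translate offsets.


A spool: two coaxial disc flanges of radius 119 mm and thickness 17 mm, joined by a core cylinder of radius 35 mm and height 145 mm. The lower flange rests on z = 0 and the three cylinders share a vertical axis.


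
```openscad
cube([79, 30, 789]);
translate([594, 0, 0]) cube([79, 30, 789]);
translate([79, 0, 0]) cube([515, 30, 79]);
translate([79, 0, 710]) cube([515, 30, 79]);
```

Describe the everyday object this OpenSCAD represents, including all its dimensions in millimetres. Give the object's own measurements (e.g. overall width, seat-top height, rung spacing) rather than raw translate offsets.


A rectangular picture frame lying in the x–z plane (depth along y). The opening is 515 mm wide (x) by 631 mm tall (z), surrounded by a border 79 mm wide on all four sides. The frame is 30 mm deep and is made of two full-height vertical stiles with two horizontal rails fitted between them.


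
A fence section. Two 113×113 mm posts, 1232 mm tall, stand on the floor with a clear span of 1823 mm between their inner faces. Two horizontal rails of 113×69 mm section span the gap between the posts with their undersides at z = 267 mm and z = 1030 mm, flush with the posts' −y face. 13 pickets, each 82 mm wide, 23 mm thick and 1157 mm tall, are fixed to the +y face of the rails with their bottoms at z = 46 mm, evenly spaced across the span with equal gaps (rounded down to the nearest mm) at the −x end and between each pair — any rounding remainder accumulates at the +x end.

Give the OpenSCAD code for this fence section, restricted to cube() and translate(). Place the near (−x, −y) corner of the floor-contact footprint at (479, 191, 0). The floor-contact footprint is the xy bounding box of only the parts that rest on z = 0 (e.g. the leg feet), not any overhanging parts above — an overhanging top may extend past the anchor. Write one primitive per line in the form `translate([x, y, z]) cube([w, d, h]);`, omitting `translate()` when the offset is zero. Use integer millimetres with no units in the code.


translate([479, 191, 0]) cube([113, 113, 1232]);
translate([2415, 191, 0]) cube([113, 113, 1232]);
translate([592, 191, 267]) cube([1823, 113, 69]);
translate([592, 191, 1030]) cube([1823, 113, 69]);
translate([646, 304, 46]) cube([82, 23, 1157]);
translate([782, 304, 46]) cube([82, 23, 1157]);
translate([918, 304, 46]) cube([82, 23, 1157]);
translate([1054, 304, 46]) cube([82, 23, 1157]);
translate([1190, 304, 46]) cube([82, 23, 1157]);
translate([1326, 304, 46]) cube([82, 23, 1157]);
translate([1462, 304, 46]) cube([82, 23, 1157]);
translate([1598, 304, 46]) cube([82, 23, 1157]);
translate([1734, 304, 46]) cube([82, 23, 1157]);
translate([1870, 304, 46]) cube([82, 23, 1157]);
translate([2006, 304, 46]) cube([82, 23, 1157]);
translate([2142, 304, 46]) cube([82, 23, 1157]);
translate([2278, 304, 46]) cube([82, 23, 1157]);


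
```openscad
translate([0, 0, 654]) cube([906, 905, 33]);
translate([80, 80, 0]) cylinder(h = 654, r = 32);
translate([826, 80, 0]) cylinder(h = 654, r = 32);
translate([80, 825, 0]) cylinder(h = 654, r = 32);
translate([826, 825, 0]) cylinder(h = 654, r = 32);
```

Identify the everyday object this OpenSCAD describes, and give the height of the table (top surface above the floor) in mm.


A table. The table height is 687 mm.

A 906×905×33 slab sits at z = 654 on four Ø64 mm round legs — a table. The top surface is at 654 + 33 = 687 mm.


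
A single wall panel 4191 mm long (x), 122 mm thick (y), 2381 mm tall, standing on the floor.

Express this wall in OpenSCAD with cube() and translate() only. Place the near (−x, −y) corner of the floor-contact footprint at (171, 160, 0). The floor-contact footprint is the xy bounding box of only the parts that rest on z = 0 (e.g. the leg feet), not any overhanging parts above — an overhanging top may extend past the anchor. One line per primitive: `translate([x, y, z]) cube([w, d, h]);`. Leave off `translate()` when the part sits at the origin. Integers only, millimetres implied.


translate([171, 160, 0]) cube([4191, 122, 2381]);


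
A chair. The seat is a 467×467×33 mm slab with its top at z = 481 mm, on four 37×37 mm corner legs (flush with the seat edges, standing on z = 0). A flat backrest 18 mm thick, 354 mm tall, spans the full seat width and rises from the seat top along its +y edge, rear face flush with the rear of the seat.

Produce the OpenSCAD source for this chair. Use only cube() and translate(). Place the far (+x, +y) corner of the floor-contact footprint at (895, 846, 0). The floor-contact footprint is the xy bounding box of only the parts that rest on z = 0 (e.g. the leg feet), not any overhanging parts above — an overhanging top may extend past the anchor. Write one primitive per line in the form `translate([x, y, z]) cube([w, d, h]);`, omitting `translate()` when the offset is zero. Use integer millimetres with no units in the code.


// leg_h = 481 - 33 = 448
translate([428, 379, 448]) cube([467, 467, 33]);
translate([428, 379, 0]) cube([37, 37, 448]);
translate([858, 379, 0]) cube([37, 37, 448]);
translate([428, 809, 0]) cube([37, 37, 448]);
translate([858, 809, 0]) cube([37, 37, 448]);
translate([428, 828, 481]) cube([467, 18, 354]);


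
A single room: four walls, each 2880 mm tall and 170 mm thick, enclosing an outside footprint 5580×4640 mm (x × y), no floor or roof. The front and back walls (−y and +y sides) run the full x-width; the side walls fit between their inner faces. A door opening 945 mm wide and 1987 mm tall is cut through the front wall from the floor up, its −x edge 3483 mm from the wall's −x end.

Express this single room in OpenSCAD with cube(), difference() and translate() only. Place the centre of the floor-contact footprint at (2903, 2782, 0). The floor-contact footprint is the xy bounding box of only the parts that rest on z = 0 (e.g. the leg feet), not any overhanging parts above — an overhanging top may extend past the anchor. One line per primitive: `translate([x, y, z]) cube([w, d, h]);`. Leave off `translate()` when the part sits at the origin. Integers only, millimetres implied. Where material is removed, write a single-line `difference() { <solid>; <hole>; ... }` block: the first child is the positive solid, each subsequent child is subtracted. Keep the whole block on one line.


difference() { translate([113, 462, 0]) cube([5580, 170, 2880]); translate([3596, 462, 0]) cube([945, 170, 1987]); }
translate([113, 4932, 0]) cube([5580, 170, 2880]);
translate([113, 632, 0]) cube([170, 4300, 2880]);
translate([5523, 632, 0]) cube([170, 4300, 2880]);


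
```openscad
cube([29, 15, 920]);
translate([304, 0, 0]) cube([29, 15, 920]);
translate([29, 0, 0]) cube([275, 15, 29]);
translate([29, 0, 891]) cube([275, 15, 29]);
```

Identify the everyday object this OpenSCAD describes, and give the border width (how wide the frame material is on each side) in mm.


A picture frame. The border width is 29 mm.

Four thin pieces enclosing a rectangular opening — a picture frame. The two full-height stiles are 920 mm tall; the top rail sits at z = 891 and is 29 mm tall, so the border above the opening is 920 − 891 = 29 mm, matching the stile x-width.


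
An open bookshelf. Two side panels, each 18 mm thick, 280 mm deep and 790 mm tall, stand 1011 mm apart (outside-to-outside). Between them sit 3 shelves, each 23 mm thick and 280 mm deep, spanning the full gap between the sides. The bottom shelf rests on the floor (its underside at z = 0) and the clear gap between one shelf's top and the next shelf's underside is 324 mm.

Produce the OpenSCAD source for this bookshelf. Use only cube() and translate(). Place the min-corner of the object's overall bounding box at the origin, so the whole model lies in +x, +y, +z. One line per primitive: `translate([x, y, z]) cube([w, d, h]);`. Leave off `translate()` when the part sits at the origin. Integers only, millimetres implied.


cube([18, 280, 790]);
translate([993, 0, 0]) cube([18, 280, 790]);
translate([18, 0, 0]) cube([975, 280, 23]);
translate([18, 0, 347]) cube([975, 280, 23]);
translate([18, 0, 694]) cube([975, 280, 23]);


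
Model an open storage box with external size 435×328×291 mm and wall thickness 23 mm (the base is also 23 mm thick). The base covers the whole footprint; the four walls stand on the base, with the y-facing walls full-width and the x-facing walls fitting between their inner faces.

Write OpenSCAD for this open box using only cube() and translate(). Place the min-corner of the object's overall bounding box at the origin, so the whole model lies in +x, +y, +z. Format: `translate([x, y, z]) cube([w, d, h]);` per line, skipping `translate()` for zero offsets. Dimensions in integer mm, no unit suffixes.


cube([435, 328, 23]);
translate([0, 0, 23]) cube([435, 23, 268]);
translate([0, 305, 23]) cube([435, 23, 268]);
translate([0, 23, 23]) cube([23, 282, 268]);
translate([412, 23, 23]) cube([23, 282, 268]);


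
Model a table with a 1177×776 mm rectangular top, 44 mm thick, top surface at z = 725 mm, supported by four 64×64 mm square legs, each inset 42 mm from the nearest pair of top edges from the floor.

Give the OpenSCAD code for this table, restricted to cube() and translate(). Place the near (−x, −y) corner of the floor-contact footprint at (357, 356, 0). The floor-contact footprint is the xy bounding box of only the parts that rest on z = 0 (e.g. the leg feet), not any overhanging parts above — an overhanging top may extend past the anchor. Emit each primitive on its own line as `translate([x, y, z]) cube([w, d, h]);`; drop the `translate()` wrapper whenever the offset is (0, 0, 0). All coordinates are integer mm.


translate([315, 314, 681]) cube([1177, 776, 44]);
translate([357, 356, 0]) cube([64, 64, 681]);
translate([1386, 356, 0]) cube([64, 64, 681]);
translate([357, 984, 0]) cube([64, 64, 681]);
translate([1386, 984, 0]) cube([64, 64, 681]);


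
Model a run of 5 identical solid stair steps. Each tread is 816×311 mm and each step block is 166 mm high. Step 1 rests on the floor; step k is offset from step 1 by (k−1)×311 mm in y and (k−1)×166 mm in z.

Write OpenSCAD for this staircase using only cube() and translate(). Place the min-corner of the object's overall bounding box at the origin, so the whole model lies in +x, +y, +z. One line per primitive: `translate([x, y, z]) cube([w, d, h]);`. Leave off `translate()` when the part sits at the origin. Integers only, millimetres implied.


cube([816, 311, 166]);
translate([0, 311, 166]) cube([816, 311, 166]);
translate([0, 622, 332]) cube([816, 311, 166]);
translate([0, 933, 498]) cube([816, 311, 166]);
translate([0, 1244, 664]) cube([816, 311, 166]);


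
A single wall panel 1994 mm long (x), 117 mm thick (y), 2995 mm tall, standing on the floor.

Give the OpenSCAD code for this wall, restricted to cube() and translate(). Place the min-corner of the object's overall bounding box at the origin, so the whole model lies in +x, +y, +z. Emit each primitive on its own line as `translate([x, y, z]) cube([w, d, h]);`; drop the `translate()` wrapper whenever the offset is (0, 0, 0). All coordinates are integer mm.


cube([1994, 117, 2995]);


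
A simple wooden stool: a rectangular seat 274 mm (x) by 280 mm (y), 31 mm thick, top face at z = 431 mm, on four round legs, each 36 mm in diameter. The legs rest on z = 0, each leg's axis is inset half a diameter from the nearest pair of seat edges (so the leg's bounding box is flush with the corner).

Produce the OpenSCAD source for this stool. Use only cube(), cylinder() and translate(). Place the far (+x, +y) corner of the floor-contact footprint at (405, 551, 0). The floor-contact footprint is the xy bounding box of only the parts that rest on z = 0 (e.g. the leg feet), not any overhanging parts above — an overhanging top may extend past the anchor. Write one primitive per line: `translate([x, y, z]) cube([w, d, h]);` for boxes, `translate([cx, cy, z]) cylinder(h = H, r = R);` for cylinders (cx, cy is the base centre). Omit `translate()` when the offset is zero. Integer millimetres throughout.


translate([131, 271, 400]) cube([274, 280, 31]);
translate([149, 289, 0]) cylinder(h = 400, r = 18);
translate([387, 289, 0]) cylinder(h = 400, r = 18);
translate([149, 533, 0]) cylinder(h = 400, r = 18);
translate([387, 533, 0]) cylinder(h = 400, r = 18);


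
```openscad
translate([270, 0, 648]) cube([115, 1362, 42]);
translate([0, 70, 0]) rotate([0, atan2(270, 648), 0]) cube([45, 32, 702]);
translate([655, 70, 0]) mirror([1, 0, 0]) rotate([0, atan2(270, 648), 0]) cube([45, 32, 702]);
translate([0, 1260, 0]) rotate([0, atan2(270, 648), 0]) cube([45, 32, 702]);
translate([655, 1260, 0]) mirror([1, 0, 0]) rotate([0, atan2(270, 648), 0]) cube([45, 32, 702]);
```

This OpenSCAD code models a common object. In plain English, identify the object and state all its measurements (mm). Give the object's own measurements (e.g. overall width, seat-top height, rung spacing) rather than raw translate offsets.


A sawhorse. A 115×1362×42 mm beam (x, y, z) sits on two A-frame leg pairs. Each pair is two raked legs of 45×32 mm section (32 mm along y) splaying symmetrically in x. Each leg rises 648 mm vertically over 270 mm of horizontal reach and is 702 mm long along its own axis. Every leg's outer bottom edge rests on the floor and its outer top edge meets a bottom edge of the beam — the left legs (tilting toward +x) meet the beam's −x bottom edge, the right legs (their mirror images, tilting toward −x) meet its +x bottom edge — so the leg tops tuck under the beam, the beam's underside is 648 mm above the floor, and the feet are 655 mm apart outside-to-outside with the beam centred between them. The two leg pairs are set in 70 mm from either end of the beam.


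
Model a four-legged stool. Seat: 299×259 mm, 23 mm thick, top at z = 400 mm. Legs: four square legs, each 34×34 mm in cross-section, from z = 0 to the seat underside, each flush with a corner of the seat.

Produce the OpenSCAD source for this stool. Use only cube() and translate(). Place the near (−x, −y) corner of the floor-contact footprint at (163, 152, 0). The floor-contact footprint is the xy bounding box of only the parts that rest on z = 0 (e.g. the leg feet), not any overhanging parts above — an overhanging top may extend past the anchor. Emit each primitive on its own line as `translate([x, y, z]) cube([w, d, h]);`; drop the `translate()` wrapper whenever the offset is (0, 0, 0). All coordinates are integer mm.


// leg_h = 400 - 23 = 377
translate([163, 152, 377]) cube([299, 259, 23]);
translate([163, 152, 0]) cube([34, 34, 377]);
translate([428, 152, 0]) cube([34, 34, 377]);
translate([163, 377, 0]) cube([34, 34, 377]);
translate([428, 377, 0]) cube([34, 34, 377]);


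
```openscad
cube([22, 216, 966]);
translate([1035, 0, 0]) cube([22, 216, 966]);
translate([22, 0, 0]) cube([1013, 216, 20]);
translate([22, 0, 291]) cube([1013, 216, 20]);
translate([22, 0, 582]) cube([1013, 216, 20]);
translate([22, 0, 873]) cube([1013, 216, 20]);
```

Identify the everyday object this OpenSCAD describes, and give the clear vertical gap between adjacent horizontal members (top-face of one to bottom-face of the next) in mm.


A bookshelf. The clear shelf gap is 271 mm.

Two tall side panels with 4 horizontal boards between them — a bookshelf. The first two shelf undersides are at z = 0 and z = 291; with shelf thickness 20, the clear gap is 291 − 0 − 20 = 271 mm.


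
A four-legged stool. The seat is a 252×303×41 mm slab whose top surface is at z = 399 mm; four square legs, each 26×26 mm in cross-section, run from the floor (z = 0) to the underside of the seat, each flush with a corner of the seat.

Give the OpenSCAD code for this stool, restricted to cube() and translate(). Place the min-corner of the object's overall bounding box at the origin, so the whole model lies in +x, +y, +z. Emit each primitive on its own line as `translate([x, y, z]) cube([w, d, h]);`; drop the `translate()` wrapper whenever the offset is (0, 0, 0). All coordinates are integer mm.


translate([0, 0, 358]) cube([252, 303, 41]);
cube([26, 26, 358]);
translate([226, 0, 0]) cube([26, 26, 358]);
translate([0, 277, 0]) cube([26, 26, 358]);
translate([226, 277, 0]) cube([26, 26, 358]);


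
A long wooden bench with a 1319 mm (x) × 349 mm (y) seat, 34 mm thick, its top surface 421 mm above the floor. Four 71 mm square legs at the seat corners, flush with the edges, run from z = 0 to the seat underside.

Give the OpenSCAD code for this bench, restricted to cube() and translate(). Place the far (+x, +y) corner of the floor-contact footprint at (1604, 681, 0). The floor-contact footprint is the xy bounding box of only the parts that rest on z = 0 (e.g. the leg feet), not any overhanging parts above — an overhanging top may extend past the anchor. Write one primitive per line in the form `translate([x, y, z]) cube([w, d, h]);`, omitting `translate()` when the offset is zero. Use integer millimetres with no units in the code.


// leg_h = 421 − 34 = 387
translate([285, 332, 387]) cube([1319, 349, 34]);
translate([285, 332, 0]) cube([71, 71, 387]);
translate([285, 610, 0]) cube([71, 71, 387]);
translate([1533, 332, 0]) cube([71, 71, 387]);
translate([1533, 610, 0]) cube([71, 71, 387]);


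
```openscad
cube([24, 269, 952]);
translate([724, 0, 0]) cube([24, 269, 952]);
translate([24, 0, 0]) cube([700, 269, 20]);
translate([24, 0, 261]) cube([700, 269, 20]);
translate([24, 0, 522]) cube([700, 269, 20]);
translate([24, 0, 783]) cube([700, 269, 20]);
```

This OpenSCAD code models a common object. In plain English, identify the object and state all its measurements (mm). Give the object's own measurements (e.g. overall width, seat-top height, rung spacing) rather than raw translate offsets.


An open bookshelf. Two side panels, each 24 mm thick, 269 mm deep and 952 mm tall, stand 748 mm apart (outside-to-outside). Between them sit 4 shelves, each 20 mm thick and 269 mm deep, spanning the full gap between the sides. The bottom shelf rests on the floor (its underside at z = 0) and the clear gap between one shelf's top and the next shelf's underside is 241 mm.


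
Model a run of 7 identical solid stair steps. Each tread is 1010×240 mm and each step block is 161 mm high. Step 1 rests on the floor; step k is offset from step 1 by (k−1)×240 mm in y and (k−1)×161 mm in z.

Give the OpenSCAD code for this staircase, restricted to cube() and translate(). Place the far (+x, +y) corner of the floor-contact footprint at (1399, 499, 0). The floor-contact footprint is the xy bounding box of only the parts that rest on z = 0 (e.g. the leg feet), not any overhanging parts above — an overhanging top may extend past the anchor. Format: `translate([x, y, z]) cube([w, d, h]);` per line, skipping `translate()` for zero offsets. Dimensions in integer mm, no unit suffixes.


translate([389, 259, 0]) cube([1010, 240, 161]);
translate([389, 499, 161]) cube([1010, 240, 161]);
translate([389, 739, 322]) cube([1010, 240, 161]);
translate([389, 979, 483]) cube([1010, 240, 161]);
translate([389, 1219, 644]) cube([1010, 240, 161]);
translate([389, 1459, 805]) cube([1010, 240, 161]);
translate([389, 1699, 966]) cube([1010, 240, 161]);


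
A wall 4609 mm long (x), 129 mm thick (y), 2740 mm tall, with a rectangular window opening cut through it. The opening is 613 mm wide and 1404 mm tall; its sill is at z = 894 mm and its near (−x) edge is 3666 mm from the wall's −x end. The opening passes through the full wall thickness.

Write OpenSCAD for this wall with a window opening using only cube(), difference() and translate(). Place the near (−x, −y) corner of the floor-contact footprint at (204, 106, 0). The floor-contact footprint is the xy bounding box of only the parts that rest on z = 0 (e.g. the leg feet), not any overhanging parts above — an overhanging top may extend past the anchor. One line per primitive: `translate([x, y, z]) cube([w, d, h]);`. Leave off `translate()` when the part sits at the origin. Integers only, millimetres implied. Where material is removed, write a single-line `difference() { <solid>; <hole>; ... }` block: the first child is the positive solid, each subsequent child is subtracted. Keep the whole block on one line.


difference() { translate([204, 106, 0]) cube([4609, 129, 2740]); translate([3870, 106, 894]) cube([613, 129, 1404]); }


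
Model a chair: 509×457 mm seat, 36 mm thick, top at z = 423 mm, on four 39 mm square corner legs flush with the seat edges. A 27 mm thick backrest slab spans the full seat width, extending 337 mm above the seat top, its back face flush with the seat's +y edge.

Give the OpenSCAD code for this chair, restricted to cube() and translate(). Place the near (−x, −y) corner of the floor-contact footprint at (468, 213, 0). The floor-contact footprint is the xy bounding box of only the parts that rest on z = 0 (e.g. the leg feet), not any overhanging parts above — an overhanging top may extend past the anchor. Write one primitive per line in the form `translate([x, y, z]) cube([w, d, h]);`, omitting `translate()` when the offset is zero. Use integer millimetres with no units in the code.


translate([468, 213, 387]) cube([509, 457, 36]);
translate([468, 213, 0]) cube([39, 39, 387]);
translate([938, 213, 0]) cube([39, 39, 387]);
translate([468, 631, 0]) cube([39, 39, 387]);
translate([938, 631, 0]) cube([39, 39, 387]);
translate([468, 643, 423]) cube([509, 27, 337]);


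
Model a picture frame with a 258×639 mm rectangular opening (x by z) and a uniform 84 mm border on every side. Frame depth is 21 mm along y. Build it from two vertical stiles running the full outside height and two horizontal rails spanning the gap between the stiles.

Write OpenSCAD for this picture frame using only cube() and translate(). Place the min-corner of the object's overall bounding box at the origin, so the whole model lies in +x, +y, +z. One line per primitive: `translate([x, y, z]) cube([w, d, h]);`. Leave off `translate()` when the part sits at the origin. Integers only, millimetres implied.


cube([84, 21, 807]);
translate([342, 0, 0]) cube([84, 21, 807]);
translate([84, 0, 0]) cube([258, 21, 84]);
translate([84, 0, 723]) cube([258, 21, 84]);


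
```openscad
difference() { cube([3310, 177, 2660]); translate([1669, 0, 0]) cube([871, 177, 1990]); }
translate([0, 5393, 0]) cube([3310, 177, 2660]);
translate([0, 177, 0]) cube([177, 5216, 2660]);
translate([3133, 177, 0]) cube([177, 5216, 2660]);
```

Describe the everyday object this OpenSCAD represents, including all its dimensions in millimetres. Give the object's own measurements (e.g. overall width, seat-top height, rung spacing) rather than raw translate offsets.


A single room: four walls, each 2660 mm tall and 177 mm thick, enclosing an outside footprint 3310×5570 mm (x × y), no floor or roof. The front and back walls (−y and +y sides) run the full x-width; the side walls fit between their inner faces. A door opening 871 mm wide and 1990 mm tall is cut through the front wall from the floor up, its −x edge 1669 mm from the wall's −x end.


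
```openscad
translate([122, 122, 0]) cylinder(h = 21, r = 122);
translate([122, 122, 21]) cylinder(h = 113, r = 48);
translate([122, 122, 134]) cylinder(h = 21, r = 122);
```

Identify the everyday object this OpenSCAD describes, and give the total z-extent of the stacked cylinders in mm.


A spool. The overall height is 155 mm.

Three coaxial cylinders, large–small–large — a spool. Two 21 mm flanges and a 113 mm core give 21 + 113 + 21 = 155 mm.


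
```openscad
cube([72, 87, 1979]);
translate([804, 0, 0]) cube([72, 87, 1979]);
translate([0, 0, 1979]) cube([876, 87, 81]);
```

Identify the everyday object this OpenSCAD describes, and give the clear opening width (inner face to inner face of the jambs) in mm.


A door frame. The clear opening width is 732 mm.

Two 1979 mm tall posts with a header on top — a door frame. The left jamb is 72 mm wide at x = 0; the right jamb starts at x = 804. The clear opening is 804 − 72 = 732 mm.


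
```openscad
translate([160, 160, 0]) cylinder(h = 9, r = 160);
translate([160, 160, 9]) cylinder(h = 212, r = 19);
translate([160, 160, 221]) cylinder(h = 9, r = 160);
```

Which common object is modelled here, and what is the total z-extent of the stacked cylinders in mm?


A spool. The overall height is 230 mm.

Three coaxial cylinders, large–small–large — a spool. Two 9 mm flanges and a 212 mm core give 9 + 212 + 9 = 230 mm.


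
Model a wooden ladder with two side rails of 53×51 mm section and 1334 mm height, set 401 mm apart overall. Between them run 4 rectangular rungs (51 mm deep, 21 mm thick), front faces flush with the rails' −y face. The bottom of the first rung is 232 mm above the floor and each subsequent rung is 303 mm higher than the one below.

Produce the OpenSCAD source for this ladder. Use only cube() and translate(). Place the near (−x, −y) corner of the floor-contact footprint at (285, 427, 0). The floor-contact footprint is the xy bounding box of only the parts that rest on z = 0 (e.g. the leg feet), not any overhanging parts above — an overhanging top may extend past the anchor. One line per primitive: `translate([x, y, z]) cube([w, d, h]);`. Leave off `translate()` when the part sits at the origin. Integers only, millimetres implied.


translate([285, 427, 0]) cube([53, 51, 1334]);
translate([633, 427, 0]) cube([53, 51, 1334]);
translate([338, 427, 232]) cube([295, 51, 21]);
translate([338, 427, 535]) cube([295, 51, 21]);
translate([338, 427, 838]) cube([295, 51, 21]);
translate([338, 427, 1141]) cube([295, 51, 21]);


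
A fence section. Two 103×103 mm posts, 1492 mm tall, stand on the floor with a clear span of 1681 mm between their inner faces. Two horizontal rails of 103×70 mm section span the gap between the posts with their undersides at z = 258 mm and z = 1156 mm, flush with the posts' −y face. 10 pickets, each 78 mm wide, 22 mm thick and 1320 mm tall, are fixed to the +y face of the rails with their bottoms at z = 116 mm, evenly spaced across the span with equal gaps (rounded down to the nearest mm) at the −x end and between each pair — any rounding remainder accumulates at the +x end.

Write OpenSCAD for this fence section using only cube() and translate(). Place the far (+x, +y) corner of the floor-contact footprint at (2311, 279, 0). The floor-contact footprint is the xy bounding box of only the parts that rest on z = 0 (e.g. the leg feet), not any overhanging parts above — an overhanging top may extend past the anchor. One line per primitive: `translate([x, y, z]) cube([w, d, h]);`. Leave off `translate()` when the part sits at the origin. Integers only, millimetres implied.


translate([424, 176, 0]) cube([103, 103, 1492]);
translate([2208, 176, 0]) cube([103, 103, 1492]);
translate([527, 176, 258]) cube([1681, 103, 70]);
translate([527, 176, 1156]) cube([1681, 103, 70]);
translate([608, 279, 116]) cube([78, 22, 1320]);
translate([767, 279, 116]) cube([78, 22, 1320]);
translate([926, 279, 116]) cube([78, 22, 1320]);
translate([1085, 279, 116]) cube([78, 22, 1320]);
translate([1244, 279, 116]) cube([78, 22, 1320]);
translate([1403, 279, 116]) cube([78, 22, 1320]);
translate([1562, 279, 116]) cube([78, 22, 1320]);
translate([1721, 279, 116]) cube([78, 22, 1320]);
translate([1880, 279, 116]) cube([78, 22, 1320]);
translate([2039, 279, 116]) cube([78, 22, 1320]);


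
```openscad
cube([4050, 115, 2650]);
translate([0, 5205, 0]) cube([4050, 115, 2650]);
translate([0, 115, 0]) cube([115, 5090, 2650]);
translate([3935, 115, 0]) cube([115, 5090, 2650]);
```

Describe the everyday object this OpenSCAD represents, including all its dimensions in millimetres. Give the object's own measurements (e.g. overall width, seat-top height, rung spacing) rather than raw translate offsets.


The wall frame of a small rectangular building: four walls, each 2650 mm tall and 115 mm thick, enclosing a footprint 4050 mm (x) by 5320 mm (y) outside-to-outside, with no floor or roof. The front and back walls (the −y and +y sides) span the full width; the two side walls fit between them.


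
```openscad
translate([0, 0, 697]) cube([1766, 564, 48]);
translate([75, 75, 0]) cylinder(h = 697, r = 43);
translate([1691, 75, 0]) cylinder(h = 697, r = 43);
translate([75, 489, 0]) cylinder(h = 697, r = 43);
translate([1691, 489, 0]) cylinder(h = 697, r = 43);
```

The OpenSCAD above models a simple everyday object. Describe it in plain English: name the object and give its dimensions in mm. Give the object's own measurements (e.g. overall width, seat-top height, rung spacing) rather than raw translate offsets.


A rectangular dining table. The top is 1766×564×48 mm with its upper surface at z = 745 mm. It stands on four round legs of 86 mm diameter, each leg's bounding box inset 32 mm from the nearest pair of top edges, running from the floor to the underside of the top.


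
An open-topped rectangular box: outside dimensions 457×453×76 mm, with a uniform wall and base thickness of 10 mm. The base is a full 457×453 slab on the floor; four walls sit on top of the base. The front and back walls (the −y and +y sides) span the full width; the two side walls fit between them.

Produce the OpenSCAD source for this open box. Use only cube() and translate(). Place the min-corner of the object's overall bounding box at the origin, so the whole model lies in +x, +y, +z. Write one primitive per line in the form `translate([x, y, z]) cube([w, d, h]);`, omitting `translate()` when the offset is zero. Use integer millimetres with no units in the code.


cube([457, 453, 10]);
translate([0, 0, 10]) cube([457, 10, 66]);
translate([0, 443, 10]) cube([457, 10, 66]);
translate([0, 10, 10]) cube([10, 433, 66]);
translate([447, 10, 10]) cube([10, 433, 66]);


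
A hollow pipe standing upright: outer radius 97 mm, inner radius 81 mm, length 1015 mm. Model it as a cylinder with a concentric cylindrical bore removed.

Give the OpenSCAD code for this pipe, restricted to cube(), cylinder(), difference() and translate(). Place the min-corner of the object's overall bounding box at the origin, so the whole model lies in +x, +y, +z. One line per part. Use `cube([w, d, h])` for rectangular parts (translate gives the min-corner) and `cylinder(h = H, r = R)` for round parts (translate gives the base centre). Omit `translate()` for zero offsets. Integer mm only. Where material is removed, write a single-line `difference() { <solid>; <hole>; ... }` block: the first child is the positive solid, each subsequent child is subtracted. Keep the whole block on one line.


difference() { translate([97, 97, 0]) cylinder(h = 1015, r = 97); translate([97, 97, 0]) cylinder(h = 1015, r = 81); }


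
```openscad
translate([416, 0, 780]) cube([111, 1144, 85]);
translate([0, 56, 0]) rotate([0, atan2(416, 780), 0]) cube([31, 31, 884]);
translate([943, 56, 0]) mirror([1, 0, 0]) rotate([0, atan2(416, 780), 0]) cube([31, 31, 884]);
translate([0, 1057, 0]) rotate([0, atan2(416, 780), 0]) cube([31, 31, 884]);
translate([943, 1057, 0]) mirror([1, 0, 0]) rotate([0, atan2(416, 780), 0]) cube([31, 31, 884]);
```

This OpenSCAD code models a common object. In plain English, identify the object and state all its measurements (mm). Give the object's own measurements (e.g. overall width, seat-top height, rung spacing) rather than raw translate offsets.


A sawhorse. A 111×1144×85 mm beam (x, y, z) sits on two A-frame leg pairs. Each pair is two raked legs of 31×31 mm section (31 mm along y) splaying symmetrically in x. Each leg rises 780 mm vertically over 416 mm of horizontal reach and is 884 mm long along its own axis. Every leg's outer bottom edge rests on the floor and its outer top edge meets a bottom edge of the beam — the left legs (tilting toward +x) meet the beam's −x bottom edge, the right legs (their mirror images, tilting toward −x) meet its +x bottom edge — so the leg tops tuck under the beam, the beam's underside is 780 mm above the floor, and the feet are 943 mm apart outside-to-outside with the beam centred between them. The two leg pairs are set in 56 mm from either end of the beam.


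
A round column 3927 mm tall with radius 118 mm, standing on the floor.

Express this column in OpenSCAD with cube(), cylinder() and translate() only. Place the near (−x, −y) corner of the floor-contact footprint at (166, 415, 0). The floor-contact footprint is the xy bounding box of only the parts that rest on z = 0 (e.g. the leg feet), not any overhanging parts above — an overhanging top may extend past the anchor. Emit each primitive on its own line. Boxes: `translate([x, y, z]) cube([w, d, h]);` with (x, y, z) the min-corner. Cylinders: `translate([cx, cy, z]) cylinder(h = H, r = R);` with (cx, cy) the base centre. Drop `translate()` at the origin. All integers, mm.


translate([284, 533, 0]) cylinder(h = 3927, r = 118);


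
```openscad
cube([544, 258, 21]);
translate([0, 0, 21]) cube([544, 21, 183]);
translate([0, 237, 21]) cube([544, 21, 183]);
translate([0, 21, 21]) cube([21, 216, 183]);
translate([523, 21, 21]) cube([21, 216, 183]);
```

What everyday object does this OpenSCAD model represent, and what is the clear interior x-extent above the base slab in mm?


An open box. The internal width is 502 mm.

A 544×258 base slab with four walls standing on it — an open box. The base is 544 mm wide and the walls are 21 mm thick, so the internal width is 544 − 2 × 21 = 502 mm.


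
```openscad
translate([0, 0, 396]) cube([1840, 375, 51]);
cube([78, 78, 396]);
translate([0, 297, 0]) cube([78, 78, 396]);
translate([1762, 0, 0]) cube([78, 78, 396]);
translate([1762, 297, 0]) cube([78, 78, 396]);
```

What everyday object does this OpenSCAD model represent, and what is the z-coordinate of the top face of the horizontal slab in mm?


A bench. The seat-top height is 447 mm.

A long slab on four corner posts — a bench. The slab sits at z = 396 with thickness 51, so the top is 396 + 51 = 447 mm.


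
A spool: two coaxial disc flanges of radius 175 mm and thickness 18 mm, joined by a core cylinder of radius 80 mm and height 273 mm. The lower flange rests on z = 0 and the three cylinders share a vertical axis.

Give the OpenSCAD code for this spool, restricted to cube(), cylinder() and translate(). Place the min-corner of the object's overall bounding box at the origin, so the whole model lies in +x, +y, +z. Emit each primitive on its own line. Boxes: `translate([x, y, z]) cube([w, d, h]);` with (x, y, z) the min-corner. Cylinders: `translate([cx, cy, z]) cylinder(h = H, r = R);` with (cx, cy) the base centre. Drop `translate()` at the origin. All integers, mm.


translate([175, 175, 0]) cylinder(h = 18, r = 175);
translate([175, 175, 18]) cylinder(h = 273, r = 80);
translate([175, 175, 291]) cylinder(h = 18, r = 175);


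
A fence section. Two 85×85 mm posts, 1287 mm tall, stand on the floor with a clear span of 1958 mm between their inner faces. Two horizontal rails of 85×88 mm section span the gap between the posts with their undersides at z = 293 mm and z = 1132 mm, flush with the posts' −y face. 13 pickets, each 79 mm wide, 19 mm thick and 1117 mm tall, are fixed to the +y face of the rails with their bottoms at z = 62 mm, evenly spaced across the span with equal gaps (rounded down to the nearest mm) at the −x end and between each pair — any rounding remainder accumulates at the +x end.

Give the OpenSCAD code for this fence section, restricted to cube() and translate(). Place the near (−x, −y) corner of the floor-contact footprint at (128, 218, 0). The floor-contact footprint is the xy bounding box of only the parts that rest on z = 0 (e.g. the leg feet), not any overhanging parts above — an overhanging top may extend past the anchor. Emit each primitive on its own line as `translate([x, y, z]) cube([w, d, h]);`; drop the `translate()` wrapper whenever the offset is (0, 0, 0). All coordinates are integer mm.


translate([128, 218, 0]) cube([85, 85, 1287]);
translate([2171, 218, 0]) cube([85, 85, 1287]);
translate([213, 218, 293]) cube([1958, 85, 88]);
translate([213, 218, 1132]) cube([1958, 85, 88]);
translate([279, 303, 62]) cube([79, 19, 1117]);
translate([424, 303, 62]) cube([79, 19, 1117]);
translate([569, 303, 62]) cube([79, 19, 1117]);
translate([714, 303, 62]) cube([79, 19, 1117]);
translate([859, 303, 62]) cube([79, 19, 1117]);
translate([1004, 303, 62]) cube([79, 19, 1117]);
translate([1149, 303, 62]) cube([79, 19, 1117]);
translate([1294, 303, 62]) cube([79, 19, 1117]);
translate([1439, 303, 62]) cube([79, 19, 1117]);
translate([1584, 303, 62]) cube([79, 19, 1117]);
translate([1729, 303, 62]) cube([79, 19, 1117]);
translate([1874, 303, 62]) cube([79, 19, 1117]);
translate([2019, 303, 62]) cube([79, 19, 1117]);


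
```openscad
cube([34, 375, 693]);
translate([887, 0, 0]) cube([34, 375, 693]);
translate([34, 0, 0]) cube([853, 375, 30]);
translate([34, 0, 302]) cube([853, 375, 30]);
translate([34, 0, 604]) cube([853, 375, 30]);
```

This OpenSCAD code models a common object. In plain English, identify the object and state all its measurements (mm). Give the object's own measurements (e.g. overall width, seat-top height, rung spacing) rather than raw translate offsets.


An open bookshelf. Two side panels, each 34 mm thick, 375 mm deep and 693 mm tall, stand 921 mm apart (outside-to-outside). Between them sit 3 shelves, each 30 mm thick and 375 mm deep, spanning the full gap between the sides. The bottom shelf rests on the floor (its underside at z = 0) and the clear gap between one shelf's top and the next shelf's underside is 272 mm.


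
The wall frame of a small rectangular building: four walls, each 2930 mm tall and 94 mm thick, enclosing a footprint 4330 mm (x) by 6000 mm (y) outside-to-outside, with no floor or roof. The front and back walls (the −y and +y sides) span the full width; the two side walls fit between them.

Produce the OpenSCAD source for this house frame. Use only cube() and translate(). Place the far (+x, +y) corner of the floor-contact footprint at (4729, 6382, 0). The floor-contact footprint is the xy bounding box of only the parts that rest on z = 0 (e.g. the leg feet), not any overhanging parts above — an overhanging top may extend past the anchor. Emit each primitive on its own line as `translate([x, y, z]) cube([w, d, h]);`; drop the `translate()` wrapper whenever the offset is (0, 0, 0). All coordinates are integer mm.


translate([399, 382, 0]) cube([4330, 94, 2930]);
translate([399, 6288, 0]) cube([4330, 94, 2930]);
translate([399, 476, 0]) cube([94, 5812, 2930]);
translate([4635, 476, 0]) cube([94, 5812, 2930]);


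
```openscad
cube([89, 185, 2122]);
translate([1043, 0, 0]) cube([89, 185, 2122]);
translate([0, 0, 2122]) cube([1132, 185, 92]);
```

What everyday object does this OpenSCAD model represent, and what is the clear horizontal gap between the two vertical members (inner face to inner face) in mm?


A door frame. The clear opening width is 954 mm.

Two 2122 mm tall posts with a header on top — a door frame. The left jamb is 89 mm wide at x = 0; the right jamb starts at x = 1043. The clear opening is 1043 − 89 = 954 mm.


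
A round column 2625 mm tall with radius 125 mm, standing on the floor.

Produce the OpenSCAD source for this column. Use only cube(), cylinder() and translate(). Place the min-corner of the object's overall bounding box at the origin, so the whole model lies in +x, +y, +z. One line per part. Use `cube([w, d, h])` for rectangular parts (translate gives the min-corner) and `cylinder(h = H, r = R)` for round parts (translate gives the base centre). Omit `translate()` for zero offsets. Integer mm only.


translate([125, 125, 0]) cylinder(h = 2625, r = 125);


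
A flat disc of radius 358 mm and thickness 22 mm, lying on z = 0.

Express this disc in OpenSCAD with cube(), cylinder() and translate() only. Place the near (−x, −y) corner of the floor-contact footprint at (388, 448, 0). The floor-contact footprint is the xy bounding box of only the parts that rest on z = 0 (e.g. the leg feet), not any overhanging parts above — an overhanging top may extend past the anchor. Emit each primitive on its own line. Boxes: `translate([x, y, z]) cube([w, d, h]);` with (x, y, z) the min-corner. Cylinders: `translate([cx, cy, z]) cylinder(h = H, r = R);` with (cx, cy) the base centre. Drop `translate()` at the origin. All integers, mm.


translate([746, 806, 0]) cylinder(h = 22, r = 358);
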